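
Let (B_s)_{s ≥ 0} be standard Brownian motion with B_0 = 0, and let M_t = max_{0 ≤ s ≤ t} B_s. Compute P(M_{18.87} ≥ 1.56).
P(M_{18.87} ≥ 1.56) = 2·P(B_{18.87} ≥ 1.56) = 2(1 − Φ(1.56/√18.87)) ≈ 0.7195

By the reflection principle for Brownian motion, P(M_t ≥ a) = 2 · P(B_t ≥ a) for a ≥ 0. Since B_t ~ N(0, t), P(B_t ≥ 1.56) = 1 − Φ(1.56/√t) = 1 − Φ(1.56/√18.87) = 1 − Φ(0.3591). So
  P(M_{18.87} ≥ 1.56) = 2(1 − Φ(0.3591)) ≈ 0.7195.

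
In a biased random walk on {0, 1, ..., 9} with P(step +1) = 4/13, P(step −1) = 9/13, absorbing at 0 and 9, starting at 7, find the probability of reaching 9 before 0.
P(hit 9 before 0) = (1 − (9/4)^7) / (1 − (9/4)^9) = 15253072/77431669

Let u_k denote P(reach 9 before 0 | start at k). Boundary: u_0 = 0, u_9 = 1. Recurrence: u_k = 4/13·u_{k+1} + 9/13·u_{k-1} for 1 ≤ k ≤ 8. Try u_k = A + B·r^k with r = q/p = (9/13)/(4/13) = 9/4. Substitution satisfies the recurrence; boundary conditions give:
  u_k = (1 − r^k) / (1 − r^N) = (1 − (9/4)^7) / (1 − (9/4)^9) = 15253072/77431669.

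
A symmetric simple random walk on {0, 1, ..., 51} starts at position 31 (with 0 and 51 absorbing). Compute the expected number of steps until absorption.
E[τ | X_0 = 31] = 620

Let v_k = E[τ | X_0 = k]. Boundary: v_0 = v_51 = 0. Recurrence: v_k = 1 + (v_{k-1} + v_{k+1})/2 for 1 ≤ k ≤ 50. The particular solution to v_k − (v_{k-1} + v_{k+1})/2 = 1 is v_k = −k^2. Adding homogeneous solution A + B k and matching boundaries gives v_k = k (51 − k). Substituting k = 31: v_31 = 31 · 20 = 620.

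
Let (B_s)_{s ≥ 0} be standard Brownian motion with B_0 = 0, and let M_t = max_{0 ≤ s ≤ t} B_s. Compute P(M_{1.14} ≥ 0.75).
P(M_{1.14} ≥ 0.75) = 2·P(B_{1.14} ≥ 0.75) = 2(1 − Φ(0.75/√1.14)) ≈ 0.4824

By the reflection principle for Brownian motion, P(M_t ≥ a) = 2 · P(B_t ≥ a) for a ≥ 0. Since B_t ~ N(0, t), P(B_t ≥ 0.75) = 1 − Φ(0.75/√t) = 1 − Φ(0.75/√1.14) = 1 − Φ(0.7024). So
  P(M_{1.14} ≥ 0.75) = 2(1 − Φ(0.7024)) ≈ 0.4824.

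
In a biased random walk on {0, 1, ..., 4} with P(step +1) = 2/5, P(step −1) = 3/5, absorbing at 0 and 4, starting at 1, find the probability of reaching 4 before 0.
P(hit 4 before 0) = (1 − (3/2)^1) / (1 − (3/2)^4) = 8/65

Let u_k denote P(reach 4 before 0 | start at k). Boundary: u_0 = 0, u_4 = 1. Recurrence: u_k = 2/5·u_{k+1} + 3/5·u_{k-1} for 1 ≤ k ≤ 3. Try u_k = A + B·r^k with r = q/p = (3/5)/(2/5) = 3/2. Substitution satisfies the recurrence; boundary conditions give:
  u_k = (1 − r^k) / (1 − r^N) = (1 − (3/2)^1) / (1 − (3/2)^4) = 8/65.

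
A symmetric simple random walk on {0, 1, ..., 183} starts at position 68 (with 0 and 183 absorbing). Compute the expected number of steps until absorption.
E[τ | X_0 = 68] = 7820

Let v_k = E[τ | X_0 = k]. Boundary: v_0 = v_183 = 0. Recurrence: v_k = 1 + (v_{k-1} + v_{k+1})/2 for 1 ≤ k ≤ 182. The particular solution to v_k − (v_{k-1} + v_{k+1})/2 = 1 is v_k = −k^2. Adding homogeneous solution A + B k and matching boundaries gives v_k = k (183 − k). Substituting k = 68: v_68 = 68 · 115 = 7820.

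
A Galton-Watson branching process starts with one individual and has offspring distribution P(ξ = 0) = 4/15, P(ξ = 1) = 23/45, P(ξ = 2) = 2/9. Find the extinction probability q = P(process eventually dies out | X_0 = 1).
q = 1

Mean offspring μ = 0·4/15 + 1·23/45 + 2·2/9 = 43/45 ≤ 1. For μ ≤ 1 with offspring not concentrated at 1, the Galton-Watson process goes extinct almost surely, so q = 1.
(Algebraic check: The pgf is f(s) = 4/15 + 23/45·s + 2/9·s². The extinction probability q is the smallest fixed point of f in [0, 1]. Setting s = f(s):
  2/9·s² + (23/45 − 1)·s + 4/15 = 0
  2/9·s² − (4/15 + 2/9)·s + 4/15 = 0
which factors as (s − 1)·(2/9·s − 4/15) = 0, giving roots s = 1 and s = (4/15)/(2/9) = 6/5. Since 6/5 ≥ 1, the smallest root in [0, 1] is s = 1.)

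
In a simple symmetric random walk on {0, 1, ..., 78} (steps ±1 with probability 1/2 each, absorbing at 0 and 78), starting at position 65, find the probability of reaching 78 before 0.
P(hit 78 before 0) = 65/78 = 5/6

Let u_k = P(hit 78 before 0 | start at k). Then u_0 = 0, u_78 = 1, and u_k = u_{k-1}/2 + u_{k+1}/2 for 1 ≤ k ≤ 77. This harmonic recurrence is solved by u_k = k/78, giving u_65 = 65/78 = 5/6.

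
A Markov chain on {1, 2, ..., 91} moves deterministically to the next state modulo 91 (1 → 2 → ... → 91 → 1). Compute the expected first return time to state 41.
E[T_41 | X_0 = 41] = 91

The chain cycles deterministically, so starting at state 41 it returns in exactly 91 steps. Equivalently, the stationary distribution is uniform π_j = 1/91 for every state j, so by Kac's formula E[T_41] = 1/π_41 = 91.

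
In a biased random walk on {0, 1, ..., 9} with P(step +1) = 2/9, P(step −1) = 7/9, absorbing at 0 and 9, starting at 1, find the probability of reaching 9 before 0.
P(hit 9 before 0) = (1 − (7/2)^1) / (1 − (7/2)^9) = 256/8070619

Let u_k denote P(reach 9 before 0 | start at k). Boundary: u_0 = 0, u_9 = 1. Recurrence: u_k = 2/9·u_{k+1} + 7/9·u_{k-1} for 1 ≤ k ≤ 8. Try u_k = A + B·r^k with r = q/p = (7/9)/(2/9) = 7/2. Substitution satisfies the recurrence; boundary conditions give:
  u_k = (1 − r^k) / (1 − r^N) = (1 − (7/2)^1) / (1 − (7/2)^9) = 256/8070619.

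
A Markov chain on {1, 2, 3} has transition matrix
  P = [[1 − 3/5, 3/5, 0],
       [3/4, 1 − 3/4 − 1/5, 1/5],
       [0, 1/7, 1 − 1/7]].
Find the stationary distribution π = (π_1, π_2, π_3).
π = (25/73, 20/73, 28/73)

This is a birth-death chain on three states, which satisfies detailed balance: π_1 · P_{12} = π_2 · P_{21} and π_2 · P_{23} = π_3 · P_{32}.
From π_1 · 3/5 = π_2 · 3/4: π_2/π_1 = (3/5)/(3/4) = 4/5.
From π_2 · 1/5 = π_3 · 1/7: π_3/π_2 = (1/5)/(1/7) = 7/5.
Take π_1 proportional to 1; then unnormalized π = (1, 4/5, 28/25). Normalize by dividing by the sum 73/25:
  π = (25/73, 20/73, 28/73).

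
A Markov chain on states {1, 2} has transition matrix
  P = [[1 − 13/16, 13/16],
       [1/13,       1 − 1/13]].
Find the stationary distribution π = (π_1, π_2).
π_1 = 16/185, π_2 = 169/185

Solve πP = π with π_1 + π_2 = 1. From πP = π: π_1 · (1 − 13/16) + π_2 · 1/13 = π_1 ⇒ π_2 · 1/13 = π_1 · 13/16 ⇒ π_2/π_1 = (13/16)/(1/13) = 169/16. Together with π_1 + π_2 = 1:
  π_1 = (1/13)/(13/16 + 1/13) = (1/13)/(185/208) = 16/185,
  π_2 = (13/16)/(13/16 + 1/13) = (13/16)/(185/208) = 169/185.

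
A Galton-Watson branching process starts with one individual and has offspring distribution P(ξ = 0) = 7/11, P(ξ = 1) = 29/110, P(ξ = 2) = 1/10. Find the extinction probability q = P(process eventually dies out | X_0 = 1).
q = 1

Mean offspring μ = 0·7/11 + 1·29/110 + 2·1/10 = 51/110 ≤ 1. For μ ≤ 1 with offspring not concentrated at 1, the Galton-Watson process goes extinct almost surely, so q = 1.
(Algebraic check: The pgf is f(s) = 7/11 + 29/110·s + 1/10·s². The extinction probability q is the smallest fixed point of f in [0, 1]. Setting s = f(s):
  1/10·s² + (29/110 − 1)·s + 7/11 = 0
  1/10·s² − (7/11 + 1/10)·s + 7/11 = 0
which factors as (s − 1)·(1/10·s − 7/11) = 0, giving roots s = 1 and s = (7/11)/(1/10) = 70/11. Since 70/11 ≥ 1, the smallest root in [0, 1] is s = 1.)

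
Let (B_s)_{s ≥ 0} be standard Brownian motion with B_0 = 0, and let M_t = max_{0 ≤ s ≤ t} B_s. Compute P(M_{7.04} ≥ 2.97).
P(M_{7.04} ≥ 2.97) = 2·P(B_{7.04} ≥ 2.97) = 2(1 − Φ(2.97/√7.04)) ≈ 0.2630

By the reflection principle for Brownian motion, P(M_t ≥ a) = 2 · P(B_t ≥ a) for a ≥ 0. Since B_t ~ N(0, t), P(B_t ≥ 2.97) = 1 − Φ(2.97/√t) = 1 − Φ(2.97/√7.04) = 1 − Φ(1.1194). So
  P(M_{7.04} ≥ 2.97) = 2(1 − Φ(1.1194)) ≈ 0.2630.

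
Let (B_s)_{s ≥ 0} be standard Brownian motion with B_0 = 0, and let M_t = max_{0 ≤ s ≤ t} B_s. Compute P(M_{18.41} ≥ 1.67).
P(M_{18.41} ≥ 1.67) = 2·P(B_{18.41} ≥ 1.67) = 2(1 − Φ(1.67/√18.41)) ≈ 0.6971

By the reflection principle for Brownian motion, P(M_t ≥ a) = 2 · P(B_t ≥ a) for a ≥ 0. Since B_t ~ N(0, t), P(B_t ≥ 1.67) = 1 − Φ(1.67/√t) = 1 − Φ(1.67/√18.41) = 1 − Φ(0.3892). So
  P(M_{18.41} ≥ 1.67) = 2(1 − Φ(0.3892)) ≈ 0.6971.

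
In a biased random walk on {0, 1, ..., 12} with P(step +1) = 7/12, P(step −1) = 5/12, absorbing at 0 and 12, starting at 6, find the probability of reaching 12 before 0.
P(hit 12 before 0) = (1 − (5/7)^6) / (1 − (5/7)^12) = 117649/133274

Let u_k denote P(reach 12 before 0 | start at k). Boundary: u_0 = 0, u_12 = 1. Recurrence: u_k = 7/12·u_{k+1} + 5/12·u_{k-1} for 1 ≤ k ≤ 11. Try u_k = A + B·r^k with r = q/p = (5/12)/(7/12) = 5/7. Substitution satisfies the recurrence; boundary conditions give:
  u_k = (1 − r^k) / (1 − r^N) = (1 − (5/7)^6) / (1 − (5/7)^12) = 117649/133274.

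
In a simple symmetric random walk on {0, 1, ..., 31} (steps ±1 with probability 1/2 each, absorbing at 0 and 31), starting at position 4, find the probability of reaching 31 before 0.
P(hit 31 before 0) = 4/31

Let u_k = P(hit 31 before 0 | start at k). Then u_0 = 0, u_31 = 1, and u_k = u_{k-1}/2 + u_{k+1}/2 for 1 ≤ k ≤ 30. This harmonic recurrence is solved by u_k = k/31, giving u_4 = 4/31.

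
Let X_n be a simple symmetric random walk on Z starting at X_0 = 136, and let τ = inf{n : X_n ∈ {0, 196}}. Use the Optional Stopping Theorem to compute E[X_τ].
E[X_τ] = 136

X_n is a martingale and τ is a bounded-mean stopping time (indeed τ is finite a.s. with bounded expectation since the walk is in a bounded region). By the OST, E[X_τ] = E[X_0] = 136. Equivalently: E[X_τ] = 196 · P(hit 196 first) + 0 · P(hit 0 first) = 196 · (136/196) = 136.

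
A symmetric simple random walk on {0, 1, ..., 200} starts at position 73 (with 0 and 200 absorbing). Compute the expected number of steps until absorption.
E[τ | X_0 = 73] = 9271

Let v_k = E[τ | X_0 = k]. Boundary: v_0 = v_200 = 0. Recurrence: v_k = 1 + (v_{k-1} + v_{k+1})/2 for 1 ≤ k ≤ 199. The particular solution to v_k − (v_{k-1} + v_{k+1})/2 = 1 is v_k = −k^2. Adding homogeneous solution A + B k and matching boundaries gives v_k = k (200 − k). Substituting k = 73: v_73 = 73 · 127 = 9271.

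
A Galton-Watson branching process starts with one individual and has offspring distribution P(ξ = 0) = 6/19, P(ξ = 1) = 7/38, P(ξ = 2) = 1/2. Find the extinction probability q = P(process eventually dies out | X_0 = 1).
q = 12/19

The pgf is f(s) = 6/19 + 7/38·s + 1/2·s². The extinction probability q is the smallest fixed point of f in [0, 1]. Setting s = f(s):
  1/2·s² + (7/38 − 1)·s + 6/19 = 0
  1/2·s² − (6/19 + 1/2)·s + 6/19 = 0
which factors as (s − 1)·(1/2·s − 6/19) = 0, giving roots s = 1 and s = (6/19)/(1/2) = 12/19.
Mean offspring μ = 7/38 + 2·1/2 = 45/38 > 1 (supercritical), so q < 1. The extinction probability is the smaller root: q = (6/19)/(1/2) = 12/19.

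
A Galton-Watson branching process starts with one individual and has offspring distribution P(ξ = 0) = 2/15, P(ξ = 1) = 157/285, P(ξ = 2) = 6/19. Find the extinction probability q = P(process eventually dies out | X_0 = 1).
q = 19/45

The pgf is f(s) = 2/15 + 157/285·s + 6/19·s². The extinction probability q is the smallest fixed point of f in [0, 1]. Setting s = f(s):
  6/19·s² + (157/285 − 1)·s + 2/15 = 0
  6/19·s² − (2/15 + 6/19)·s + 2/15 = 0
which factors as (s − 1)·(6/19·s − 2/15) = 0, giving roots s = 1 and s = (2/15)/(6/19) = 19/45.
Mean offspring μ = 157/285 + 2·6/19 = 337/285 > 1 (supercritical), so q < 1. The extinction probability is the smaller root: q = (2/15)/(6/19) = 19/45.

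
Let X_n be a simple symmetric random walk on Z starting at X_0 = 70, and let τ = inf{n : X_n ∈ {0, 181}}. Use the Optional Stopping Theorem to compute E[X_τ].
E[X_τ] = 70

X_n is a martingale and τ is a bounded-mean stopping time (indeed τ is finite a.s. with bounded expectation since the walk is in a bounded region). By the OST, E[X_τ] = E[X_0] = 70. Equivalently: E[X_τ] = 181 · P(hit 181 first) + 0 · P(hit 0 first) = 181 · (70/181) = 70.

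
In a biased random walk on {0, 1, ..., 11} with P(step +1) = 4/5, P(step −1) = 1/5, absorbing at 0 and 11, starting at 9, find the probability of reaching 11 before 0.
P(hit 11 before 0) = (1 − (1/4)^9) / (1 − (1/4)^11) = 1398096/1398101

Let u_k denote P(reach 11 before 0 | start at k). Boundary: u_0 = 0, u_11 = 1. Recurrence: u_k = 4/5·u_{k+1} + 1/5·u_{k-1} for 1 ≤ k ≤ 10. Try u_k = A + B·r^k with r = q/p = (1/5)/(4/5) = 1/4. Substitution satisfies the recurrence; boundary conditions give:
  u_k = (1 − r^k) / (1 − r^N) = (1 − (1/4)^9) / (1 − (1/4)^11) = 1398096/1398101.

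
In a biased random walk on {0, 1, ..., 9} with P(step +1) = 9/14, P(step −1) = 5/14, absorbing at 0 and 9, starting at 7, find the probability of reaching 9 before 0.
P(hit 9 before 0) = (1 − (5/9)^7) / (1 − (5/9)^9) = 95273091/96366841

Let u_k denote P(reach 9 before 0 | start at k). Boundary: u_0 = 0, u_9 = 1. Recurrence: u_k = 9/14·u_{k+1} + 5/14·u_{k-1} for 1 ≤ k ≤ 8. Try u_k = A + B·r^k with r = q/p = (5/14)/(9/14) = 5/9. Substitution satisfies the recurrence; boundary conditions give:
  u_k = (1 − r^k) / (1 − r^N) = (1 − (5/9)^7) / (1 − (5/9)^9) = 95273091/96366841.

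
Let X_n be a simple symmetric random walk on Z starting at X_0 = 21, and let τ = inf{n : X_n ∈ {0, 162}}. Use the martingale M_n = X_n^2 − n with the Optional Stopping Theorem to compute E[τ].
E[τ] = 2961

M_n = X_n^2 − n is a martingale (since E[X_{n+1}^2 | F_n] = X_n^2 + 1). By OST (τ has finite mean in a bounded region), E[M_τ] = E[M_0] = X_0^2 − 0 = 21^2 = 441. Also E[M_τ] = E[X_τ^2] − E[τ]. The walk exits at 0 or 162, with P(hit 162 first) = 21/162, so E[X_τ^2] = 162^2 · 21/162 + 0 = 3402. Thus E[τ] = E[X_τ^2] − E[M_τ] = 3402 − 441 = 2961 = 21(162 − 21) = 2961.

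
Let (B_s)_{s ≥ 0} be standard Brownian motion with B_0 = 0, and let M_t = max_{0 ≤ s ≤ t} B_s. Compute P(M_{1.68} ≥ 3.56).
P(M_{1.68} ≥ 3.56) = 2·P(B_{1.68} ≥ 3.56) = 2(1 − Φ(3.56/√1.68)) ≈ 0.0060

By the reflection principle for Brownian motion, P(M_t ≥ a) = 2 · P(B_t ≥ a) for a ≥ 0. Since B_t ~ N(0, t), P(B_t ≥ 3.56) = 1 − Φ(3.56/√t) = 1 − Φ(3.56/√1.68) = 1 − Φ(2.7466). So
  P(M_{1.68} ≥ 3.56) = 2(1 − Φ(2.7466)) ≈ 0.0060.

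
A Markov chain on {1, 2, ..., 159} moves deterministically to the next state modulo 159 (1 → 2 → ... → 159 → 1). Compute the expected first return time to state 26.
E[T_26 | X_0 = 26] = 159

The chain cycles deterministically, so starting at state 26 it returns in exactly 159 steps. Equivalently, the stationary distribution is uniform π_j = 1/159 for every state j, so by Kac's formula E[T_26] = 1/π_26 = 159.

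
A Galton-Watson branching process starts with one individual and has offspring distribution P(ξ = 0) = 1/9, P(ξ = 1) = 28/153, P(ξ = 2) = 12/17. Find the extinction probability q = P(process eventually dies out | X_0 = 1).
q = 17/108

The pgf is f(s) = 1/9 + 28/153·s + 12/17·s². The extinction probability q is the smallest fixed point of f in [0, 1]. Setting s = f(s):
  12/17·s² + (28/153 − 1)·s + 1/9 = 0
  12/17·s² − (1/9 + 12/17)·s + 1/9 = 0
which factors as (s − 1)·(12/17·s − 1/9) = 0, giving roots s = 1 and s = (1/9)/(12/17) = 17/108.
Mean offspring μ = 28/153 + 2·12/17 = 244/153 > 1 (supercritical), so q < 1. The extinction probability is the smaller root: q = (1/9)/(12/17) = 17/108.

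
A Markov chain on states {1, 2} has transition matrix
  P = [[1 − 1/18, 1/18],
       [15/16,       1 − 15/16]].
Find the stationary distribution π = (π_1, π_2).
π_1 = 135/143, π_2 = 8/143

Solve πP = π with π_1 + π_2 = 1. From πP = π: π_1 · (1 − 1/18) + π_2 · 15/16 = π_1 ⇒ π_2 · 15/16 = π_1 · 1/18 ⇒ π_2/π_1 = (1/18)/(15/16) = 8/135. Together with π_1 + π_2 = 1:
  π_1 = (15/16)/(1/18 + 15/16) = (15/16)/(143/144) = 135/143,
  π_2 = (1/18)/(1/18 + 15/16) = (1/18)/(143/144) = 8/143.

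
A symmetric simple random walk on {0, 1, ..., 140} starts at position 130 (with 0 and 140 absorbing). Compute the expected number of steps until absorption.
E[τ | X_0 = 130] = 1300

Let v_k = E[τ | X_0 = k]. Boundary: v_0 = v_140 = 0. Recurrence: v_k = 1 + (v_{k-1} + v_{k+1})/2 for 1 ≤ k ≤ 139. The particular solution to v_k − (v_{k-1} + v_{k+1})/2 = 1 is v_k = −k^2. Adding homogeneous solution A + B k and matching boundaries gives v_k = k (140 − k). Substituting k = 130: v_130 = 130 · 10 = 1300.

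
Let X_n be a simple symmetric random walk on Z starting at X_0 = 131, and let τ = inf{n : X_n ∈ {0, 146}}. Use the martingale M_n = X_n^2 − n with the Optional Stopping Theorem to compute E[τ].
E[τ] = 1965

M_n = X_n^2 − n is a martingale (since E[X_{n+1}^2 | F_n] = X_n^2 + 1). By OST (τ has finite mean in a bounded region), E[M_τ] = E[M_0] = X_0^2 − 0 = 131^2 = 17161. Also E[M_τ] = E[X_τ^2] − E[τ]. The walk exits at 0 or 146, with P(hit 146 first) = 131/146, so E[X_τ^2] = 146^2 · 131/146 + 0 = 19126. Thus E[τ] = E[X_τ^2] − E[M_τ] = 19126 − 17161 = 1965 = 131(146 − 131) = 1965.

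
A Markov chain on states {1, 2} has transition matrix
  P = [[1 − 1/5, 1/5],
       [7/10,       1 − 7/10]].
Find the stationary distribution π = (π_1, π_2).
π_1 = 7/9, π_2 = 2/9

Solve πP = π with π_1 + π_2 = 1. From πP = π: π_1 · (1 − 1/5) + π_2 · 7/10 = π_1 ⇒ π_2 · 7/10 = π_1 · 1/5 ⇒ π_2/π_1 = (1/5)/(7/10) = 2/7. Together with π_1 + π_2 = 1:
  π_1 = (7/10)/(1/5 + 7/10) = (7/10)/(9/10) = 7/9,
  π_2 = (1/5)/(1/5 + 7/10) = (1/5)/(9/10) = 2/9.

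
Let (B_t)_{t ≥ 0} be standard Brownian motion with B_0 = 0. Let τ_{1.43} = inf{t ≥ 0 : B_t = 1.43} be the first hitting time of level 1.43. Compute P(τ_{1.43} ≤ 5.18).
P(τ_{1.43} ≤ 5.18) = 2(1 − Φ(1.43/√5.18)) = 2(1 − Φ(0.6283)) ≈ 0.5298

By the reflection principle for standard BM, P(τ_b ≤ t) = 2 · P(B_t ≥ b). Since B_t ~ N(0, t), P(B_t ≥ 1.43) = 1 − Φ(1.43/√t) = 1 − Φ(1.43/√5.18) = 1 − Φ(0.6283) ≈ 0.26490. Doubling: P(τ_{1.43} ≤ 5.18) ≈ 2 · 0.26490 = 0.52980 ≈ 0.5298.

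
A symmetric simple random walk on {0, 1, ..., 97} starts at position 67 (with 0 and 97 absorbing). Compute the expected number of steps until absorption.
E[τ | X_0 = 67] = 2010

Let v_k = E[τ | X_0 = k]. Boundary: v_0 = v_97 = 0. Recurrence: v_k = 1 + (v_{k-1} + v_{k+1})/2 for 1 ≤ k ≤ 96. The particular solution to v_k − (v_{k-1} + v_{k+1})/2 = 1 is v_k = −k^2. Adding homogeneous solution A + B k and matching boundaries gives v_k = k (97 − k). Substituting k = 67: v_67 = 67 · 30 = 2010.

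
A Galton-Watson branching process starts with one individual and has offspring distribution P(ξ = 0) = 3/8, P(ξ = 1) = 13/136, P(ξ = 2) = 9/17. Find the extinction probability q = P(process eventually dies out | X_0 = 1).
q = 17/24

The pgf is f(s) = 3/8 + 13/136·s + 9/17·s². The extinction probability q is the smallest fixed point of f in [0, 1]. Setting s = f(s):
  9/17·s² + (13/136 − 1)·s + 3/8 = 0
  9/17·s² − (3/8 + 9/17)·s + 3/8 = 0
which factors as (s − 1)·(9/17·s − 3/8) = 0, giving roots s = 1 and s = (3/8)/(9/17) = 17/24.
Mean offspring μ = 13/136 + 2·9/17 = 157/136 > 1 (supercritical), so q < 1. The extinction probability is the smaller root: q = (3/8)/(9/17) = 17/24.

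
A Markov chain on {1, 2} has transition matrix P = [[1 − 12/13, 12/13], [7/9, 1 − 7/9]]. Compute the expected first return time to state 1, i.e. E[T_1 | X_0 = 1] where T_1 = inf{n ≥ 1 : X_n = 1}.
E[T_1 | X_0 = 1] = 1/π_1 = 199/91

For an irreducible recurrent Markov chain with stationary distribution π, E[T_i | X_0 = i] = 1/π_i (Kac's formula). Here π_1 = (7/9)/(12/13 + 7/9) = (7/9)/(199/117) = 91/199, so E[T_1 | X_0 = 1] = 1/π_1 = (12/13 + 7/9)/(7/9) = (199/117)/(7/9) = 199/91.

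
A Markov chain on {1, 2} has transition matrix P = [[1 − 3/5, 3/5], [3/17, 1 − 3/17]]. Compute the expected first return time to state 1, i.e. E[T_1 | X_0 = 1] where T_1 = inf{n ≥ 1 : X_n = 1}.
E[T_1 | X_0 = 1] = 1/π_1 = 22/5

For an irreducible recurrent Markov chain with stationary distribution π, E[T_i | X_0 = i] = 1/π_i (Kac's formula). Here π_1 = (3/17)/(3/5 + 3/17) = (3/17)/(66/85) = 5/22, so E[T_1 | X_0 = 1] = 1/π_1 = (3/5 + 3/17)/(3/17) = (66/85)/(3/17) = 22/5.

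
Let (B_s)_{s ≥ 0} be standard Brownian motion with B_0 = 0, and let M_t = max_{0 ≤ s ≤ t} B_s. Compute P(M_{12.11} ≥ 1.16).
P(M_{12.11} ≥ 1.16) = 2·P(B_{12.11} ≥ 1.16) = 2(1 − Φ(1.16/√12.11)) ≈ 0.7389

By the reflection principle for Brownian motion, P(M_t ≥ a) = 2 · P(B_t ≥ a) for a ≥ 0. Since B_t ~ N(0, t), P(B_t ≥ 1.16) = 1 − Φ(1.16/√t) = 1 − Φ(1.16/√12.11) = 1 − Φ(0.3333). So
  P(M_{12.11} ≥ 1.16) = 2(1 − Φ(0.3333)) ≈ 0.7389.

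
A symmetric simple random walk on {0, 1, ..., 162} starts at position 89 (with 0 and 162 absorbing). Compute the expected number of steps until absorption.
E[τ | X_0 = 89] = 6497

Let v_k = E[τ | X_0 = k]. Boundary: v_0 = v_162 = 0. Recurrence: v_k = 1 + (v_{k-1} + v_{k+1})/2 for 1 ≤ k ≤ 161. The particular solution to v_k − (v_{k-1} + v_{k+1})/2 = 1 is v_k = −k^2. Adding homogeneous solution A + B k and matching boundaries gives v_k = k (162 − k). Substituting k = 89: v_89 = 89 · 73 = 6497.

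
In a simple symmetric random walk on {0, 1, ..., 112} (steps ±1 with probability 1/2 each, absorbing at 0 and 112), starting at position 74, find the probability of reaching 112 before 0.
P(hit 112 before 0) = 74/112 = 37/56

Let u_k = P(hit 112 before 0 | start at k). Then u_0 = 0, u_112 = 1, and u_k = u_{k-1}/2 + u_{k+1}/2 for 1 ≤ k ≤ 111. This harmonic recurrence is solved by u_k = k/112, giving u_74 = 74/112 = 37/56.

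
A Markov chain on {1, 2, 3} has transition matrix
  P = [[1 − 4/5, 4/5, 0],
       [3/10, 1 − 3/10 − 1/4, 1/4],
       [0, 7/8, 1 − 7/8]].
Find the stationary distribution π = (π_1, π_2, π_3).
π = (7/31, 56/93, 16/93)

This is a birth-death chain on three states, which satisfies detailed balance: π_1 · P_{12} = π_2 · P_{21} and π_2 · P_{23} = π_3 · P_{32}.
From π_1 · 4/5 = π_2 · 3/10: π_2/π_1 = (4/5)/(3/10) = 8/3.
From π_2 · 1/4 = π_3 · 7/8: π_3/π_2 = (1/4)/(7/8) = 2/7.
Take π_1 proportional to 1; then unnormalized π = (1, 8/3, 16/21). Normalize by dividing by the sum 31/7:
  π = (7/31, 56/93, 16/93).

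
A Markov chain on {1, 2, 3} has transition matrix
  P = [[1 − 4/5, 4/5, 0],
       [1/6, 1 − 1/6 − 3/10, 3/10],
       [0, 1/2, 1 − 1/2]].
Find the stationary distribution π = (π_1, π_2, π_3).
π = (25/217, 120/217, 72/217)

This is a birth-death chain on three states, which satisfies detailed balance: π_1 · P_{12} = π_2 · P_{21} and π_2 · P_{23} = π_3 · P_{32}.
From π_1 · 4/5 = π_2 · 1/6: π_2/π_1 = (4/5)/(1/6) = 24/5.
From π_2 · 3/10 = π_3 · 1/2: π_3/π_2 = (3/10)/(1/2) = 3/5.
Take π_1 proportional to 1; then unnormalized π = (1, 24/5, 72/25). Normalize by dividing by the sum 217/25:
  π = (25/217, 120/217, 72/217).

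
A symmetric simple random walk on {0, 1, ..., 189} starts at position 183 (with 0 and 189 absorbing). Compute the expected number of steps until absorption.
E[τ | X_0 = 183] = 1098

Let v_k = E[τ | X_0 = k]. Boundary: v_0 = v_189 = 0. Recurrence: v_k = 1 + (v_{k-1} + v_{k+1})/2 for 1 ≤ k ≤ 188. The particular solution to v_k − (v_{k-1} + v_{k+1})/2 = 1 is v_k = −k^2. Adding homogeneous solution A + B k and matching boundaries gives v_k = k (189 − k). Substituting k = 183: v_183 = 183 · 6 = 1098.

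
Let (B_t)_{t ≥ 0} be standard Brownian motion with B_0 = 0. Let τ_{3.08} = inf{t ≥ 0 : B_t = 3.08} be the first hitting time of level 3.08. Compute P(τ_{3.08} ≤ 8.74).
P(τ_{3.08} ≤ 8.74) = 2(1 − Φ(3.08/√8.74)) = 2(1 − Φ(1.0418)) ≈ 0.2975

By the reflection principle for standard BM, P(τ_b ≤ t) = 2 · P(B_t ≥ b). Since B_t ~ N(0, t), P(B_t ≥ 3.08) = 1 − Φ(3.08/√t) = 1 − Φ(3.08/√8.74) = 1 − Φ(1.0418) ≈ 0.14875. Doubling: P(τ_{3.08} ≤ 8.74) ≈ 2 · 0.14875 = 0.29750 ≈ 0.2975.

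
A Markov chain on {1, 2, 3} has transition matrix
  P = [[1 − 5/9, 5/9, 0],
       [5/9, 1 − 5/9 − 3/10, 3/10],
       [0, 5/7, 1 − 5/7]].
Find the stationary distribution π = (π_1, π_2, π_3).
π = (50/121, 50/121, 21/121)

This is a birth-death chain on three states, which satisfies detailed balance: π_1 · P_{12} = π_2 · P_{21} and π_2 · P_{23} = π_3 · P_{32}.
From π_1 · 5/9 = π_2 · 5/9: π_2/π_1 = (5/9)/(5/9) = 1.
From π_2 · 3/10 = π_3 · 5/7: π_3/π_2 = (3/10)/(5/7) = 21/50.
Take π_1 proportional to 1; then unnormalized π = (1, 1, 21/50). Normalize by dividing by the sum 121/50:
  π = (50/121, 50/121, 21/121).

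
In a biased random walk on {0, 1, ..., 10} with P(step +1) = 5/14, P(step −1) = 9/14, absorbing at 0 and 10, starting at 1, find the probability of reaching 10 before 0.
P(hit 10 before 0) = (1 − (9/5)^1) / (1 − (9/5)^10) = 1953125/869254694

Let u_k denote P(reach 10 before 0 | start at k). Boundary: u_0 = 0, u_10 = 1. Recurrence: u_k = 5/14·u_{k+1} + 9/14·u_{k-1} for 1 ≤ k ≤ 9. Try u_k = A + B·r^k with r = q/p = (9/14)/(5/14) = 9/5. Substitution satisfies the recurrence; boundary conditions give:
  u_k = (1 − r^k) / (1 − r^N) = (1 − (9/5)^1) / (1 − (9/5)^10) = 1953125/869254694.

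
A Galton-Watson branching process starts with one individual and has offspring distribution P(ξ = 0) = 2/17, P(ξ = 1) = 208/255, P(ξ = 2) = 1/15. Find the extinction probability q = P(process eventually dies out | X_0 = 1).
q = 1

Mean offspring μ = 0·2/17 + 1·208/255 + 2·1/15 = 242/255 ≤ 1. For μ ≤ 1 with offspring not concentrated at 1, the Galton-Watson process goes extinct almost surely, so q = 1.
(Algebraic check: The pgf is f(s) = 2/17 + 208/255·s + 1/15·s². The extinction probability q is the smallest fixed point of f in [0, 1]. Setting s = f(s):
  1/15·s² + (208/255 − 1)·s + 2/17 = 0
  1/15·s² − (2/17 + 1/15)·s + 2/17 = 0
which factors as (s − 1)·(1/15·s − 2/17) = 0, giving roots s = 1 and s = (2/17)/(1/15) = 30/17. Since 30/17 ≥ 1, the smallest root in [0, 1] is s = 1.)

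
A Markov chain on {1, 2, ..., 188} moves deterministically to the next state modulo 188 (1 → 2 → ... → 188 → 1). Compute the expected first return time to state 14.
E[T_14 | X_0 = 14] = 188

The chain cycles deterministically, so starting at state 14 it returns in exactly 188 steps. Equivalently, the stationary distribution is uniform π_j = 1/188 for every state j, so by Kac's formula E[T_14] = 1/π_14 = 188.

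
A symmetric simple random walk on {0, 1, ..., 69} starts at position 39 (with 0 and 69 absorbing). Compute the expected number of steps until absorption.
E[τ | X_0 = 39] = 1170

Let v_k = E[τ | X_0 = k]. Boundary: v_0 = v_69 = 0. Recurrence: v_k = 1 + (v_{k-1} + v_{k+1})/2 for 1 ≤ k ≤ 68. The particular solution to v_k − (v_{k-1} + v_{k+1})/2 = 1 is v_k = −k^2. Adding homogeneous solution A + B k and matching boundaries gives v_k = k (69 − k). Substituting k = 39: v_39 = 39 · 30 = 1170.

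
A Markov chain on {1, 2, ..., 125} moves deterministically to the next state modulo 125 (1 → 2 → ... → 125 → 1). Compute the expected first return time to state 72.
E[T_72 | X_0 = 72] = 125

The chain cycles deterministically, so starting at state 72 it returns in exactly 125 steps. Equivalently, the stationary distribution is uniform π_j = 1/125 for every state j, so by Kac's formula E[T_72] = 1/π_72 = 125.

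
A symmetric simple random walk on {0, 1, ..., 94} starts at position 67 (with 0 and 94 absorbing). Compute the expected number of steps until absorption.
E[τ | X_0 = 67] = 1809

Let v_k = E[τ | X_0 = k]. Boundary: v_0 = v_94 = 0. Recurrence: v_k = 1 + (v_{k-1} + v_{k+1})/2 for 1 ≤ k ≤ 93. The particular solution to v_k − (v_{k-1} + v_{k+1})/2 = 1 is v_k = −k^2. Adding homogeneous solution A + B k and matching boundaries gives v_k = k (94 − k). Substituting k = 67: v_67 = 67 · 27 = 1809.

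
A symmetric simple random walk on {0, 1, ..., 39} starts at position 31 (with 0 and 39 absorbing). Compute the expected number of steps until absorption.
E[τ | X_0 = 31] = 248

Let v_k = E[τ | X_0 = k]. Boundary: v_0 = v_39 = 0. Recurrence: v_k = 1 + (v_{k-1} + v_{k+1})/2 for 1 ≤ k ≤ 38. The particular solution to v_k − (v_{k-1} + v_{k+1})/2 = 1 is v_k = −k^2. Adding homogeneous solution A + B k and matching boundaries gives v_k = k (39 − k). Substituting k = 31: v_31 = 31 · 8 = 248.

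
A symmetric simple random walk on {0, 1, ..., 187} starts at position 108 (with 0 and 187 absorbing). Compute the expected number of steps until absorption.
E[τ | X_0 = 108] = 8532

Let v_k = E[τ | X_0 = k]. Boundary: v_0 = v_187 = 0. Recurrence: v_k = 1 + (v_{k-1} + v_{k+1})/2 for 1 ≤ k ≤ 186. The particular solution to v_k − (v_{k-1} + v_{k+1})/2 = 1 is v_k = −k^2. Adding homogeneous solution A + B k and matching boundaries gives v_k = k (187 − k). Substituting k = 108: v_108 = 108 · 79 = 8532.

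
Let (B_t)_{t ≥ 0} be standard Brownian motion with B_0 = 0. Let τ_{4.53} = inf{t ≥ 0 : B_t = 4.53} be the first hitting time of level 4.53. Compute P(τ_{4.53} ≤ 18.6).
P(τ_{4.53} ≤ 18.6) = 2(1 − Φ(4.53/√18.6)) = 2(1 − Φ(1.0504)) ≈ 0.2935

By the reflection principle for standard BM, P(τ_b ≤ t) = 2 · P(B_t ≥ b). Since B_t ~ N(0, t), P(B_t ≥ 4.53) = 1 − Φ(4.53/√t) = 1 − Φ(4.53/√18.6) = 1 − Φ(1.0504) ≈ 0.14677. Doubling: P(τ_{4.53} ≤ 18.6) ≈ 2 · 0.14677 = 0.29354 ≈ 0.2935.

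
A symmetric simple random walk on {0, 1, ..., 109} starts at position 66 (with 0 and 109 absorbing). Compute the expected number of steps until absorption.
E[τ | X_0 = 66] = 2838

Let v_k = E[τ | X_0 = k]. Boundary: v_0 = v_109 = 0. Recurrence: v_k = 1 + (v_{k-1} + v_{k+1})/2 for 1 ≤ k ≤ 108. The particular solution to v_k − (v_{k-1} + v_{k+1})/2 = 1 is v_k = −k^2. Adding homogeneous solution A + B k and matching boundaries gives v_k = k (109 − k). Substituting k = 66: v_66 = 66 · 43 = 2838.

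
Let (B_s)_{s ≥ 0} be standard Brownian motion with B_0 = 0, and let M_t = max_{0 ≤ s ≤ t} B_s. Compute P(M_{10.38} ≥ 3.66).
P(M_{10.38} ≥ 3.66) = 2·P(B_{10.38} ≥ 3.66) = 2(1 − Φ(3.66/√10.38)) ≈ 0.2560

By the reflection principle for Brownian motion, P(M_t ≥ a) = 2 · P(B_t ≥ a) for a ≥ 0. Since B_t ~ N(0, t), P(B_t ≥ 3.66) = 1 − Φ(3.66/√t) = 1 − Φ(3.66/√10.38) = 1 − Φ(1.1360). So
  P(M_{10.38} ≥ 3.66) = 2(1 − Φ(1.1360)) ≈ 0.2560.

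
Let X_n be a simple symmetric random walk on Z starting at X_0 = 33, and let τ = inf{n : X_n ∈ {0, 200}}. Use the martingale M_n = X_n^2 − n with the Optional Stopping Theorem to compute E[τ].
E[τ] = 5511

M_n = X_n^2 − n is a martingale (since E[X_{n+1}^2 | F_n] = X_n^2 + 1). By OST (τ has finite mean in a bounded region), E[M_τ] = E[M_0] = X_0^2 − 0 = 33^2 = 1089. Also E[M_τ] = E[X_τ^2] − E[τ]. The walk exits at 0 or 200, with P(hit 200 first) = 33/200, so E[X_τ^2] = 200^2 · 33/200 + 0 = 6600. Thus E[τ] = E[X_τ^2] − E[M_τ] = 6600 − 1089 = 5511 = 33(200 − 33) = 5511.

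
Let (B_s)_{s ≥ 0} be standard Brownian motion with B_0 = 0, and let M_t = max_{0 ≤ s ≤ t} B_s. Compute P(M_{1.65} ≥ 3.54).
P(M_{1.65} ≥ 3.54) = 2·P(B_{1.65} ≥ 3.54) = 2(1 − Φ(3.54/√1.65)) ≈ 0.0059

By the reflection principle for Brownian motion, P(M_t ≥ a) = 2 · P(B_t ≥ a) for a ≥ 0. Since B_t ~ N(0, t), P(B_t ≥ 3.54) = 1 − Φ(3.54/√t) = 1 − Φ(3.54/√1.65) = 1 − Φ(2.7559). So
  P(M_{1.65} ≥ 3.54) = 2(1 − Φ(2.7559)) ≈ 0.0059.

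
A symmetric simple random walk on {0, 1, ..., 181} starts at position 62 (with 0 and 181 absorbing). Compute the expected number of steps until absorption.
E[τ | X_0 = 62] = 7378

Let v_k = E[τ | X_0 = k]. Boundary: v_0 = v_181 = 0. Recurrence: v_k = 1 + (v_{k-1} + v_{k+1})/2 for 1 ≤ k ≤ 180. The particular solution to v_k − (v_{k-1} + v_{k+1})/2 = 1 is v_k = −k^2. Adding homogeneous solution A + B k and matching boundaries gives v_k = k (181 − k). Substituting k = 62: v_62 = 62 · 119 = 7378.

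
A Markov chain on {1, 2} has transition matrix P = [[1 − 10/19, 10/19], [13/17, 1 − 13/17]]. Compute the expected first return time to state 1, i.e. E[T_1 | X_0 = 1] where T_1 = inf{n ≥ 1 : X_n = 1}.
E[T_1 | X_0 = 1] = 1/π_1 = 417/247

For an irreducible recurrent Markov chain with stationary distribution π, E[T_i | X_0 = i] = 1/π_i (Kac's formula). Here π_1 = (13/17)/(10/19 + 13/17) = (13/17)/(417/323) = 247/417, so E[T_1 | X_0 = 1] = 1/π_1 = (10/19 + 13/17)/(13/17) = (417/323)/(13/17) = 417/247.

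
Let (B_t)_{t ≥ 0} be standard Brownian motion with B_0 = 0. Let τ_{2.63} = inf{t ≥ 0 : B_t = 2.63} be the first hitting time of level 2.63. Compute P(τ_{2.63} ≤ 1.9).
P(τ_{2.63} ≤ 1.9) = 2(1 − Φ(2.63/√1.9)) = 2(1 − Φ(1.9080)) ≈ 0.0564

By the reflection principle for standard BM, P(τ_b ≤ t) = 2 · P(B_t ≥ b). Since B_t ~ N(0, t), P(B_t ≥ 2.63) = 1 − Φ(2.63/√t) = 1 − Φ(2.63/√1.9) = 1 − Φ(1.9080) ≈ 0.02820. Doubling: P(τ_{2.63} ≤ 1.9) ≈ 2 · 0.02820 = 0.05640 ≈ 0.0564.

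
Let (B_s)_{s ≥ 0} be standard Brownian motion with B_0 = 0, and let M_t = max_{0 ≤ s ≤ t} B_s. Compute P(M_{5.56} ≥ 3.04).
P(M_{5.56} ≥ 3.04) = 2·P(B_{5.56} ≥ 3.04) = 2(1 − Φ(3.04/√5.56)) ≈ 0.1973

By the reflection principle for Brownian motion, P(M_t ≥ a) = 2 · P(B_t ≥ a) for a ≥ 0. Since B_t ~ N(0, t), P(B_t ≥ 3.04) = 1 − Φ(3.04/√t) = 1 − Φ(3.04/√5.56) = 1 − Φ(1.2892). So
  P(M_{5.56} ≥ 3.04) = 2(1 − Φ(1.2892)) ≈ 0.1973.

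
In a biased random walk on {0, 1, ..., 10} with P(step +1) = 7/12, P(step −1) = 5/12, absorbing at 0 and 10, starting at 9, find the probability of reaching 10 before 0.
P(hit 10 before 0) = (1 − (5/7)^9) / (1 − (5/7)^10) = 134401687/136354812

Let u_k denote P(reach 10 before 0 | start at k). Boundary: u_0 = 0, u_10 = 1. Recurrence: u_k = 7/12·u_{k+1} + 5/12·u_{k-1} for 1 ≤ k ≤ 9. Try u_k = A + B·r^k with r = q/p = (5/12)/(7/12) = 5/7. Substitution satisfies the recurrence; boundary conditions give:
  u_k = (1 − r^k) / (1 − r^N) = (1 − (5/7)^9) / (1 − (5/7)^10) = 134401687/136354812.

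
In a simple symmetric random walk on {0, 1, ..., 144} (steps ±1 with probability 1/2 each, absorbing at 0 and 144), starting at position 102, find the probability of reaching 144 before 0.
P(hit 144 before 0) = 102/144 = 17/24

Let u_k = P(hit 144 before 0 | start at k). Then u_0 = 0, u_144 = 1, and u_k = u_{k-1}/2 + u_{k+1}/2 for 1 ≤ k ≤ 143. This harmonic recurrence is solved by u_k = k/144, giving u_102 = 102/144 = 17/24.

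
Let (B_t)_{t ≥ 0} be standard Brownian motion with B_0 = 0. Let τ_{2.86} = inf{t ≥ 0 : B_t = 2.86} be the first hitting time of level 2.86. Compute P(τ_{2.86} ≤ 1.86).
P(τ_{2.86} ≤ 1.86) = 2(1 − Φ(2.86/√1.86)) = 2(1 − Φ(2.0971)) ≈ 0.0360

By the reflection principle for standard BM, P(τ_b ≤ t) = 2 · P(B_t ≥ b). Since B_t ~ N(0, t), P(B_t ≥ 2.86) = 1 − Φ(2.86/√t) = 1 − Φ(2.86/√1.86) = 1 − Φ(2.0971) ≈ 0.01799. Doubling: P(τ_{2.86} ≤ 1.86) ≈ 2 · 0.01799 = 0.03598 ≈ 0.0360.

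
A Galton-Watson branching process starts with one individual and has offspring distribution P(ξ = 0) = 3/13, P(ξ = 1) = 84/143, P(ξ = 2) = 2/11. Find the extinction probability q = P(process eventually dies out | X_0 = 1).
q = 1

Mean offspring μ = 0·3/13 + 1·84/143 + 2·2/11 = 136/143 ≤ 1. For μ ≤ 1 with offspring not concentrated at 1, the Galton-Watson process goes extinct almost surely, so q = 1.
(Algebraic check: The pgf is f(s) = 3/13 + 84/143·s + 2/11·s². The extinction probability q is the smallest fixed point of f in [0, 1]. Setting s = f(s):
  2/11·s² + (84/143 − 1)·s + 3/13 = 0
  2/11·s² − (3/13 + 2/11)·s + 3/13 = 0
which factors as (s − 1)·(2/11·s − 3/13) = 0, giving roots s = 1 and s = (3/13)/(2/11) = 33/26. Since 33/26 ≥ 1, the smallest root in [0, 1] is s = 1.)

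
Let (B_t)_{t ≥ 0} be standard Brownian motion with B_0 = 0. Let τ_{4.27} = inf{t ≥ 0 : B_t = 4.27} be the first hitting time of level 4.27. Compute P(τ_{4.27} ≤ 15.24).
P(τ_{4.27} ≤ 15.24) = 2(1 − Φ(4.27/√15.24)) = 2(1 − Φ(1.0938)) ≈ 0.2740

By the reflection principle for standard BM, P(τ_b ≤ t) = 2 · P(B_t ≥ b). Since B_t ~ N(0, t), P(B_t ≥ 4.27) = 1 − Φ(4.27/√t) = 1 − Φ(4.27/√15.24) = 1 − Φ(1.0938) ≈ 0.13702. Doubling: P(τ_{4.27} ≤ 15.24) ≈ 2 · 0.13702 = 0.27404 ≈ 0.2740.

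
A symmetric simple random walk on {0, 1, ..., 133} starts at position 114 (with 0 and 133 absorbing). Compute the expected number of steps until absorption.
E[τ | X_0 = 114] = 2166

Let v_k = E[τ | X_0 = k]. Boundary: v_0 = v_133 = 0. Recurrence: v_k = 1 + (v_{k-1} + v_{k+1})/2 for 1 ≤ k ≤ 132. The particular solution to v_k − (v_{k-1} + v_{k+1})/2 = 1 is v_k = −k^2. Adding homogeneous solution A + B k and matching boundaries gives v_k = k (133 − k). Substituting k = 114: v_114 = 114 · 19 = 2166.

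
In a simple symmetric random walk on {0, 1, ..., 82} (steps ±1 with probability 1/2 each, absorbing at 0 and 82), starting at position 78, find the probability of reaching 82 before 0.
P(hit 82 before 0) = 78/82 = 39/41

Let u_k = P(hit 82 before 0 | start at k). Then u_0 = 0, u_82 = 1, and u_k = u_{k-1}/2 + u_{k+1}/2 for 1 ≤ k ≤ 81. This harmonic recurrence is solved by u_k = k/82, giving u_78 = 78/82 = 39/41.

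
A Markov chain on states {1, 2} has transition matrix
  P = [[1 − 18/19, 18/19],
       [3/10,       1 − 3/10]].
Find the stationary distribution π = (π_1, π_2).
π_1 = 19/79, π_2 = 60/79

Solve πP = π with π_1 + π_2 = 1. From πP = π: π_1 · (1 − 18/19) + π_2 · 3/10 = π_1 ⇒ π_2 · 3/10 = π_1 · 18/19 ⇒ π_2/π_1 = (18/19)/(3/10) = 60/19. Together with π_1 + π_2 = 1:
  π_1 = (3/10)/(18/19 + 3/10) = (3/10)/(237/190) = 19/79,
  π_2 = (18/19)/(18/19 + 3/10) = (18/19)/(237/190) = 60/79.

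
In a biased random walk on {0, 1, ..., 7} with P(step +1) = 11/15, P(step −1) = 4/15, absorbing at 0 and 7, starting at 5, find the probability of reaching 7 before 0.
P(hit 7 before 0) = (1 − (4/11)^5) / (1 − (4/11)^7) = 2766181/2781541

Let u_k denote P(reach 7 before 0 | start at k). Boundary: u_0 = 0, u_7 = 1. Recurrence: u_k = 11/15·u_{k+1} + 4/15·u_{k-1} for 1 ≤ k ≤ 6. Try u_k = A + B·r^k with r = q/p = (4/15)/(11/15) = 4/11. Substitution satisfies the recurrence; boundary conditions give:
  u_k = (1 − r^k) / (1 − r^N) = (1 − (4/11)^5) / (1 − (4/11)^7) = 2766181/2781541.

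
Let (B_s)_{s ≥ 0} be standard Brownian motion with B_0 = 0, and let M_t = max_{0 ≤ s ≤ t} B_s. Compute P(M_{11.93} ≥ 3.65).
P(M_{11.93} ≥ 3.65) = 2·P(B_{11.93} ≥ 3.65) = 2(1 − Φ(3.65/√11.93)) ≈ 0.2906

By the reflection principle for Brownian motion, P(M_t ≥ a) = 2 · P(B_t ≥ a) for a ≥ 0. Since B_t ~ N(0, t), P(B_t ≥ 3.65) = 1 − Φ(3.65/√t) = 1 − Φ(3.65/√11.93) = 1 − Φ(1.0568). So
  P(M_{11.93} ≥ 3.65) = 2(1 − Φ(1.0568)) ≈ 0.2906.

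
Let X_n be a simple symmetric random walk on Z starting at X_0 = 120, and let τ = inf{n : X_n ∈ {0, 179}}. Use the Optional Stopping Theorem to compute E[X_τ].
E[X_τ] = 120

X_n is a martingale and τ is a bounded-mean stopping time (indeed τ is finite a.s. with bounded expectation since the walk is in a bounded region). By the OST, E[X_τ] = E[X_0] = 120. Equivalently: E[X_τ] = 179 · P(hit 179 first) + 0 · P(hit 0 first) = 179 · (120/179) = 120.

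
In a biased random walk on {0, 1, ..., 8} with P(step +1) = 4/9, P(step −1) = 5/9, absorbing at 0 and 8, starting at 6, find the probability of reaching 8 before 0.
P(hit 8 before 0) = (1 − (5/4)^6) / (1 − (5/4)^8) = 20496/36121

Let u_k denote P(reach 8 before 0 | start at k). Boundary: u_0 = 0, u_8 = 1. Recurrence: u_k = 4/9·u_{k+1} + 5/9·u_{k-1} for 1 ≤ k ≤ 7. Try u_k = A + B·r^k with r = q/p = (5/9)/(4/9) = 5/4. Substitution satisfies the recurrence; boundary conditions give:
  u_k = (1 − r^k) / (1 − r^N) = (1 − (5/4)^6) / (1 − (5/4)^8) = 20496/36121.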